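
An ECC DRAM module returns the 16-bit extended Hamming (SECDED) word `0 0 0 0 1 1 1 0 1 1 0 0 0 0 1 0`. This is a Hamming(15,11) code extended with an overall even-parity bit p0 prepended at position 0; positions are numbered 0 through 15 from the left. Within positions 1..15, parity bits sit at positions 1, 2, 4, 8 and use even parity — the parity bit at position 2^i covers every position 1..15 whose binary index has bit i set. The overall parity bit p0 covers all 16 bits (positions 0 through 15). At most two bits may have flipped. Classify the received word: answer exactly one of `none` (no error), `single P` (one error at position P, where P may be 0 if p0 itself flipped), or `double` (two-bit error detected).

s1: b1⊕b3⊕b5⊕b7⊕b9⊕b11⊕b13⊕b15 = 0⊕0⊕1⊕0⊕1⊕0⊕0⊕0 = 0
s2: b2⊕b3⊕b6⊕b7⊕b10⊕b11⊕b14⊕b15 = 0⊕0⊕1⊕0⊕0⊕0⊕1⊕0 = 0
s4: b4⊕b5⊕b6⊕b7⊕b12⊕b13⊕b14⊕b15 = 1⊕1⊕1⊕0⊕0⊕0⊕1⊕0 = 0
s8: b8⊕b9⊕b10⊕b11⊕b12⊕b13⊕b14⊕b15 = 1⊕1⊕0⊕0⊕0⊕0⊕1⊕0 = 1
Syndrome (s8...s1) = 1000 → position 8.
Overall parity (XOR of all 16 bits, including p0): 0⊕0⊕0⊕0⊕1⊕1⊕1⊕0⊕1⊕1⊕0⊕0⊕0⊕0⊕1⊕0 = 0
Overall=0, syndrome position=8 → double-bit error detected (uncorrectable).

double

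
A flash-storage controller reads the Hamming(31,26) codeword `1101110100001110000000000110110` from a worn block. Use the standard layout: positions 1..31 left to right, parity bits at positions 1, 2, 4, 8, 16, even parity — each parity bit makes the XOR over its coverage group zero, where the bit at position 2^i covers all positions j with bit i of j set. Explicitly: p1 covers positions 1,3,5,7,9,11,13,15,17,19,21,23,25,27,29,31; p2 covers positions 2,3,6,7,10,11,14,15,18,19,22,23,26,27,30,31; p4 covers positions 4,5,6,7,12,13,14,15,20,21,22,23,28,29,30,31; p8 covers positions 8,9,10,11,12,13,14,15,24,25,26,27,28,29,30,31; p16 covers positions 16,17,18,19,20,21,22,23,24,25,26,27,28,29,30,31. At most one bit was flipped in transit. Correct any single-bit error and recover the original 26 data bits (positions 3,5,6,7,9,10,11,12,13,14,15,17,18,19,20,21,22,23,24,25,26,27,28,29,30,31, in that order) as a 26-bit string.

01100000111000000000110110

s1: b1⊕b3⊕b5⊕b7⊕b9⊕b11⊕b13⊕b15⊕b17⊕b19⊕b21⊕b23⊕b25⊕b27⊕b29⊕b31 = 1⊕0⊕1⊕0⊕0⊕0⊕1⊕1⊕0⊕0⊕0⊕0⊕0⊕1⊕1⊕0 = 0
s2: b2⊕b3⊕b6⊕b7⊕b10⊕b11⊕b14⊕b15⊕b18⊕b19⊕b22⊕b23⊕b26⊕b27⊕b30⊕b31 = 1⊕0⊕1⊕0⊕0⊕0⊕1⊕1⊕0⊕0⊕0⊕0⊕1⊕1⊕1⊕0 = 1
s4: b4⊕b5⊕b6⊕b7⊕b12⊕b13⊕b14⊕b15⊕b20⊕b21⊕b22⊕b23⊕b28⊕b29⊕b30⊕b31 = 1⊕1⊕1⊕0⊕0⊕1⊕1⊕1⊕0⊕0⊕0⊕0⊕0⊕1⊕1⊕0 = 0
s8: b8⊕b9⊕b10⊕b11⊕b12⊕b13⊕b14⊕b15⊕b24⊕b25⊕b26⊕b27⊕b28⊕b29⊕b30⊕b31 = 1⊕0⊕0⊕0⊕0⊕1⊕1⊕1⊕0⊕0⊕1⊕1⊕0⊕1⊕1⊕0 = 0
s16: b16⊕b17⊕b18⊕b19⊕b20⊕b21⊕b22⊕b23⊕b24⊕b25⊕b26⊕b27⊕b28⊕b29⊕b30⊕b31 = 0⊕0⊕0⊕0⊕0⊕0⊕0⊕0⊕0⊕0⊕1⊕1⊕0⊕1⊕1⊕0 = 0
Syndrome (s16...s1) = 00010 → position 2.
Flip bit 2: corrected codeword = 1001110100001110000000000110110
Data bits at positions 3,5,6,7,9,10,11,12,13,14,15,17,18,19,20,21,22,23,24,25,26,27,28,29,30,31: 01100000111000000000110110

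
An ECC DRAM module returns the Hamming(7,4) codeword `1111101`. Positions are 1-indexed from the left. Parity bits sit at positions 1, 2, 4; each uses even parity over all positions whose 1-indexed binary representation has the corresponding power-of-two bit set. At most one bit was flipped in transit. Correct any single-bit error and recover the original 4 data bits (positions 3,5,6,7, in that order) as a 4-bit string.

s1: b1⊕b3⊕b5⊕b7 = 1⊕1⊕1⊕1 = 0
s2: b2⊕b3⊕b6⊕b7 = 1⊕1⊕0⊕1 = 1
s4: b4⊕b5⊕b6⊕b7 = 1⊕1⊕0⊕1 = 1
Syndrome (s4...s1) = 110 → position 6.
Flip bit 6: corrected codeword = 1111111
Data bits at positions 3,5,6,7: 1111

1111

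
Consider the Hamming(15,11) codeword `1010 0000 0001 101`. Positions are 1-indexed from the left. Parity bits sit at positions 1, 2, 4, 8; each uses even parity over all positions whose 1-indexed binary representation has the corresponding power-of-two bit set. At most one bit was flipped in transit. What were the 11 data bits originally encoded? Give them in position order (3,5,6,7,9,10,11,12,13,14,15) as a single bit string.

s1: b1⊕b3⊕b5⊕b7⊕b9⊕b11⊕b13⊕b15 = 1⊕1⊕0⊕0⊕0⊕0⊕1⊕1 = 0
s2: b2⊕b3⊕b6⊕b7⊕b10⊕b11⊕b14⊕b15 = 0⊕1⊕0⊕0⊕0⊕0⊕0⊕1 = 0
s4: b4⊕b5⊕b6⊕b7⊕b12⊕b13⊕b14⊕b15 = 0⊕0⊕0⊕0⊕1⊕1⊕0⊕1 = 1
s8: b8⊕b9⊕b10⊕b11⊕b12⊕b13⊕b14⊕b15 = 0⊕0⊕0⊕0⊕1⊕1⊕0⊕1 = 1
Syndrome (s8...s1) = 1100 → position 12.
Flip bit 12: corrected codeword = 101000000000101
Data bits at positions 3,5,6,7,9,10,11,12,13,14,15: 10000000101

10000000101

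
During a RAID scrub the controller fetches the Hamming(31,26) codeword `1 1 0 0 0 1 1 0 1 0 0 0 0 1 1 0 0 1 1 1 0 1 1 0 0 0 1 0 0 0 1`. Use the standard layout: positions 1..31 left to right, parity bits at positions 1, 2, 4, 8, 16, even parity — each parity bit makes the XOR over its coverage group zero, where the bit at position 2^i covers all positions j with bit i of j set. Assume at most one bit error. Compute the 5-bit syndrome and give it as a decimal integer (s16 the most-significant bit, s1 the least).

s1: b1⊕b3⊕b5⊕b7⊕b9⊕b11⊕b13⊕b15⊕b17⊕b19⊕b21⊕b23⊕b25⊕b27⊕b29⊕b31 = 1⊕0⊕0⊕1⊕1⊕0⊕0⊕1⊕0⊕1⊕0⊕1⊕0⊕1⊕0⊕1 = 0
s2: b2⊕b3⊕b6⊕b7⊕b10⊕b11⊕b14⊕b15⊕b18⊕b19⊕b22⊕b23⊕b26⊕b27⊕b30⊕b31 = 1⊕0⊕1⊕1⊕0⊕0⊕1⊕1⊕1⊕1⊕1⊕1⊕0⊕1⊕0⊕1 = 1
s4: b4⊕b5⊕b6⊕b7⊕b12⊕b13⊕b14⊕b15⊕b20⊕b21⊕b22⊕b23⊕b28⊕b29⊕b30⊕b31 = 0⊕0⊕1⊕1⊕0⊕0⊕1⊕1⊕1⊕0⊕1⊕1⊕0⊕0⊕0⊕1 = 0
s8: b8⊕b9⊕b10⊕b11⊕b12⊕b13⊕b14⊕b15⊕b24⊕b25⊕b26⊕b27⊕b28⊕b29⊕b30⊕b31 = 0⊕1⊕0⊕0⊕0⊕0⊕1⊕1⊕0⊕0⊕0⊕1⊕0⊕0⊕0⊕1 = 1
s16: b16⊕b17⊕b18⊕b19⊕b20⊕b21⊕b22⊕b23⊕b24⊕b25⊕b26⊕b27⊕b28⊕b29⊕b30⊕b31 = 0⊕0⊕1⊕1⊕1⊕0⊕1⊕1⊕0⊕0⊕0⊕1⊕0⊕0⊕0⊕1 = 1
Syndrome (s16...s1) = 11010 → position 26.

26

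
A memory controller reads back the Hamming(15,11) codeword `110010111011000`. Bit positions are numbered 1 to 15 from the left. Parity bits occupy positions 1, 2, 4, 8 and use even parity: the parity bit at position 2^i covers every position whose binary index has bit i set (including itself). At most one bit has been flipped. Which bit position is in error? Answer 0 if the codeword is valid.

7

s1: b1⊕b3⊕b5⊕b7⊕b9⊕b11⊕b13⊕b15 = 1⊕0⊕1⊕1⊕1⊕1⊕0⊕0 = 1
s2: b2⊕b3⊕b6⊕b7⊕b10⊕b11⊕b14⊕b15 = 1⊕0⊕0⊕1⊕0⊕1⊕0⊕0 = 1
s4: b4⊕b5⊕b6⊕b7⊕b12⊕b13⊕b14⊕b15 = 0⊕1⊕0⊕1⊕1⊕0⊕0⊕0 = 1
s8: b8⊕b9⊕b10⊕b11⊕b12⊕b13⊕b14⊕b15 = 1⊕1⊕0⊕1⊕1⊕0⊕0⊕0 = 0
Syndrome (s8...s1) = 0111 → position 7.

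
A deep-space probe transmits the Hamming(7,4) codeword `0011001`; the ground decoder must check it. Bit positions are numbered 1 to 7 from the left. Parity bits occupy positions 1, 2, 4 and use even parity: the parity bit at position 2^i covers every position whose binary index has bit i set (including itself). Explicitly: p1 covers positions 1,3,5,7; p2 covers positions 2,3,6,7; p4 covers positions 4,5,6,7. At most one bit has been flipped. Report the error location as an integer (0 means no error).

s1: b1⊕b3⊕b5⊕b7 = 0⊕1⊕0⊕1 = 0
s2: b2⊕b3⊕b6⊕b7 = 0⊕1⊕0⊕1 = 0
s4: b4⊕b5⊕b6⊕b7 = 1⊕0⊕0⊕1 = 0
Syndrome (s4...s1) = 000 → position 0 (no error).

0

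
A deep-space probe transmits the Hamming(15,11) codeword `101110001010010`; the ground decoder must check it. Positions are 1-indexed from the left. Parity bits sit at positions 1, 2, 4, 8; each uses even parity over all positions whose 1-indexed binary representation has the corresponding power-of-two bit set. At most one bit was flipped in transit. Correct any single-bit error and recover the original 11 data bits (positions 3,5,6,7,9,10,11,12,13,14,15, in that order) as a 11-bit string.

s1: b1⊕b3⊕b5⊕b7⊕b9⊕b11⊕b13⊕b15 = 1⊕1⊕1⊕0⊕1⊕1⊕0⊕0 = 1
s2: b2⊕b3⊕b6⊕b7⊕b10⊕b11⊕b14⊕b15 = 0⊕1⊕0⊕0⊕0⊕1⊕1⊕0 = 1
s4: b4⊕b5⊕b6⊕b7⊕b12⊕b13⊕b14⊕b15 = 1⊕1⊕0⊕0⊕0⊕0⊕1⊕0 = 1
s8: b8⊕b9⊕b10⊕b11⊕b12⊕b13⊕b14⊕b15 = 0⊕1⊕0⊕1⊕0⊕0⊕1⊕0 = 1
Syndrome (s8...s1) = 1111 → position 15.
Flip bit 15: corrected codeword = 101110001010011
Data bits at positions 3,5,6,7,9,10,11,12,13,14,15: 11001010011

11001010011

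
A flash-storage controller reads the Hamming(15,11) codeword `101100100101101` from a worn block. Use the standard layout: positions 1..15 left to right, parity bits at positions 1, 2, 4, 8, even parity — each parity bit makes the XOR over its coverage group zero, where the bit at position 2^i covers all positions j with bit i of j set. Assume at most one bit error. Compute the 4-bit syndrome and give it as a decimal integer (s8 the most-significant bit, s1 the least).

5

s1: b1⊕b3⊕b5⊕b7⊕b9⊕b11⊕b13⊕b15 = 1⊕1⊕0⊕1⊕0⊕0⊕1⊕1 = 1
s2: b2⊕b3⊕b6⊕b7⊕b10⊕b11⊕b14⊕b15 = 0⊕1⊕0⊕1⊕1⊕0⊕0⊕1 = 0
s4: b4⊕b5⊕b6⊕b7⊕b12⊕b13⊕b14⊕b15 = 1⊕0⊕0⊕1⊕1⊕1⊕0⊕1 = 1
s8: b8⊕b9⊕b10⊕b11⊕b12⊕b13⊕b14⊕b15 = 0⊕0⊕1⊕0⊕1⊕1⊕0⊕1 = 0
Syndrome (s8...s1) = 0101 → position 5.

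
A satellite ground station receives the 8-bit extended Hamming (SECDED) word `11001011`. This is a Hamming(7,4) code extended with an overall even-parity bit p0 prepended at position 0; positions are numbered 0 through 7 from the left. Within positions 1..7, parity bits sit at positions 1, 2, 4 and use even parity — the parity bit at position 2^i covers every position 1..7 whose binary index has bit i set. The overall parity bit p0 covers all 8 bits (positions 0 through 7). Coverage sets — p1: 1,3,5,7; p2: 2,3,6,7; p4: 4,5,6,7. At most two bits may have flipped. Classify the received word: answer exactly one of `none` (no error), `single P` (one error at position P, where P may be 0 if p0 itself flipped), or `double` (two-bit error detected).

s1: b1⊕b3⊕b5⊕b7 = 1⊕0⊕0⊕1 = 0
s2: b2⊕b3⊕b6⊕b7 = 0⊕0⊕1⊕1 = 0
s4: b4⊕b5⊕b6⊕b7 = 1⊕0⊕1⊕1 = 1
Syndrome (s4...s1) = 100 → position 4.
Overall parity (XOR of all 8 bits, including p0): 1⊕1⊕0⊕0⊕1⊕0⊕1⊕1 = 1
Overall=1, syndrome position=4 → single-bit error at position 4.

single 4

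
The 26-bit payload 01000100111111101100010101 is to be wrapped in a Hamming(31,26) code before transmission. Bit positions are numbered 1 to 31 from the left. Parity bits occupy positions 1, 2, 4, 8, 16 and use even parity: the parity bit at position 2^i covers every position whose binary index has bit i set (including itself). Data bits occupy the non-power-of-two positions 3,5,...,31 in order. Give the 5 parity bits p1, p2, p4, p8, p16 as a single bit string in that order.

Place data bits at non-power-of-two positions: b3=0, b5=1, b6=0, b7=0, b9=0, b10=1, b11=0, b12=0, b13=1, b14=1, b15=1, b17=1, b18=1, b19=1, b20=1, b21=0, b22=1, b23=1, b24=0, b25=0, b26=0, b27=1, b28=0, b29=1, b30=0, b31=1.
p1 = XOR of data positions {3,5,7,9,11,13,15,17,19,21,23,25,27,29,31} = 0⊕1⊕0⊕0⊕0⊕1⊕1⊕1⊕1⊕0⊕1⊕0⊕1⊕1⊕1 = 1
p2 = XOR of data positions {3,6,7,10,11,14,15,18,19,22,23,26,27,30,31} = 0⊕0⊕0⊕1⊕0⊕1⊕1⊕1⊕1⊕1⊕1⊕0⊕1⊕0⊕1 = 1
p4 = XOR of data positions {5,6,7,12,13,14,15,20,21,22,23,28,29,30,31} = 1⊕0⊕0⊕0⊕1⊕1⊕1⊕1⊕0⊕1⊕1⊕0⊕1⊕0⊕1 = 1
p8 = XOR of data positions {9,10,11,12,13,14,15,24,25,26,27,28,29,30,31} = 0⊕1⊕0⊕0⊕1⊕1⊕1⊕0⊕0⊕0⊕1⊕0⊕1⊕0⊕1 = 1
p16 = XOR of data positions {17,18,19,20,21,22,23,24,25,26,27,28,29,30,31} = 1⊕1⊕1⊕1⊕0⊕1⊕1⊕0⊕0⊕0⊕1⊕0⊕1⊕0⊕1 = 1
Parity bits p1,p2,p4,p8,p16 = 11111

11111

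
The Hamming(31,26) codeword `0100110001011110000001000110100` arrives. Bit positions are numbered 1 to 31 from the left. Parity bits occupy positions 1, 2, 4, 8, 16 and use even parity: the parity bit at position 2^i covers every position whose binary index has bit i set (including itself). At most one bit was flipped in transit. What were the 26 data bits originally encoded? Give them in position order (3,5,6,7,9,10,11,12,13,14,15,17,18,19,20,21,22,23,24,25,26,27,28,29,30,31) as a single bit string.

01100101111000001000110100

s1: b1⊕b3⊕b5⊕b7⊕b9⊕b11⊕b13⊕b15⊕b17⊕b19⊕b21⊕b23⊕b25⊕b27⊕b29⊕b31 = 0⊕0⊕1⊕0⊕0⊕0⊕1⊕1⊕0⊕0⊕0⊕0⊕0⊕1⊕1⊕0 = 1
s2: b2⊕b3⊕b6⊕b7⊕b10⊕b11⊕b14⊕b15⊕b18⊕b19⊕b22⊕b23⊕b26⊕b27⊕b30⊕b31 = 1⊕0⊕1⊕0⊕1⊕0⊕1⊕1⊕0⊕0⊕1⊕0⊕1⊕1⊕0⊕0 = 0
s4: b4⊕b5⊕b6⊕b7⊕b12⊕b13⊕b14⊕b15⊕b20⊕b21⊕b22⊕b23⊕b28⊕b29⊕b30⊕b31 = 0⊕1⊕1⊕0⊕1⊕1⊕1⊕1⊕0⊕0⊕1⊕0⊕0⊕1⊕0⊕0 = 0
s8: b8⊕b9⊕b10⊕b11⊕b12⊕b13⊕b14⊕b15⊕b24⊕b25⊕b26⊕b27⊕b28⊕b29⊕b30⊕b31 = 0⊕0⊕1⊕0⊕1⊕1⊕1⊕1⊕0⊕0⊕1⊕1⊕0⊕1⊕0⊕0 = 0
s16: b16⊕b17⊕b18⊕b19⊕b20⊕b21⊕b22⊕b23⊕b24⊕b25⊕b26⊕b27⊕b28⊕b29⊕b30⊕b31 = 0⊕0⊕0⊕0⊕0⊕0⊕1⊕0⊕0⊕0⊕1⊕1⊕0⊕1⊕0⊕0 = 0
Syndrome (s16...s1) = 00001 → position 1.
Flip bit 1: corrected codeword = 1100110001011110000001000110100
Data bits at positions 3,5,6,7,9,10,11,12,13,14,15,17,18,19,20,21,22,23,24,25,26,27,28,29,30,31: 01100101111000001000110100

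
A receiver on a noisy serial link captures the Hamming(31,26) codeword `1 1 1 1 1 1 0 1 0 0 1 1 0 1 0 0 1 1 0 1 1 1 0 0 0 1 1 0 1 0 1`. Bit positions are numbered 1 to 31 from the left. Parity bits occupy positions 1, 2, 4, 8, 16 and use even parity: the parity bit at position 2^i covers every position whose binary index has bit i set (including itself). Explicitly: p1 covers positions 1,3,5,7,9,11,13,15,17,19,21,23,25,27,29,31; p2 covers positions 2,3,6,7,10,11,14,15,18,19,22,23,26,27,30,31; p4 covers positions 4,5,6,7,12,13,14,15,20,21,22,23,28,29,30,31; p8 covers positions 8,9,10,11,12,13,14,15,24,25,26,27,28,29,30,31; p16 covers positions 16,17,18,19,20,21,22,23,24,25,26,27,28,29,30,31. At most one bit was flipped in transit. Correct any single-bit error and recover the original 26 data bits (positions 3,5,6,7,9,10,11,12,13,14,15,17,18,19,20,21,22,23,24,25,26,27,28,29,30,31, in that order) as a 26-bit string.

s1: b1⊕b3⊕b5⊕b7⊕b9⊕b11⊕b13⊕b15⊕b17⊕b19⊕b21⊕b23⊕b25⊕b27⊕b29⊕b31 = 1⊕1⊕1⊕0⊕0⊕1⊕0⊕0⊕1⊕0⊕1⊕0⊕0⊕1⊕1⊕1 = 1
s2: b2⊕b3⊕b6⊕b7⊕b10⊕b11⊕b14⊕b15⊕b18⊕b19⊕b22⊕b23⊕b26⊕b27⊕b30⊕b31 = 1⊕1⊕1⊕0⊕0⊕1⊕1⊕0⊕1⊕0⊕1⊕0⊕1⊕1⊕0⊕1 = 0
s4: b4⊕b5⊕b6⊕b7⊕b12⊕b13⊕b14⊕b15⊕b20⊕b21⊕b22⊕b23⊕b28⊕b29⊕b30⊕b31 = 1⊕1⊕1⊕0⊕1⊕0⊕1⊕0⊕1⊕1⊕1⊕0⊕0⊕1⊕0⊕1 = 0
s8: b8⊕b9⊕b10⊕b11⊕b12⊕b13⊕b14⊕b15⊕b24⊕b25⊕b26⊕b27⊕b28⊕b29⊕b30⊕b31 = 1⊕0⊕0⊕1⊕1⊕0⊕1⊕0⊕0⊕0⊕1⊕1⊕0⊕1⊕0⊕1 = 0
s16: b16⊕b17⊕b18⊕b19⊕b20⊕b21⊕b22⊕b23⊕b24⊕b25⊕b26⊕b27⊕b28⊕b29⊕b30⊕b31 = 0⊕1⊕1⊕0⊕1⊕1⊕1⊕0⊕0⊕0⊕1⊕1⊕0⊕1⊕0⊕1 = 1
Syndrome (s16...s1) = 10001 → position 17.
Flip bit 17: corrected codeword = 1111110100110100010111000110101
Data bits at positions 3,5,6,7,9,10,11,12,13,14,15,17,18,19,20,21,22,23,24,25,26,27,28,29,30,31: 11100011010010111000110101

11100011010010111000110101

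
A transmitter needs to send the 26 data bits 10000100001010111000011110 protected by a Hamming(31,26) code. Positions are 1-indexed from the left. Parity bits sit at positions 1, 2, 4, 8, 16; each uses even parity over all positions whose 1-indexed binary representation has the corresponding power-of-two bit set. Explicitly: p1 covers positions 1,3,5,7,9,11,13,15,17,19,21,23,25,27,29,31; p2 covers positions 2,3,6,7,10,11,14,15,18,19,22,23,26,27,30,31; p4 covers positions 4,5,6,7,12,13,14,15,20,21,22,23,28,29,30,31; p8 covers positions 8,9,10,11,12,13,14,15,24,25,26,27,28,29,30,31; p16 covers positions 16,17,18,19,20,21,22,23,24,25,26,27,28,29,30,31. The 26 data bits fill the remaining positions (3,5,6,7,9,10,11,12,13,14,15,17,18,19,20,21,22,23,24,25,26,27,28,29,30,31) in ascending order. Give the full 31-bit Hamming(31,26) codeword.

Place data bits at non-power-of-two positions: b3=1, b5=0, b6=0, b7=0, b9=0, b10=1, b11=0, b12=0, b13=0, b14=0, b15=1, b17=0, b18=1, b19=0, b20=1, b21=1, b22=1, b23=0, b24=0, b25=0, b26=0, b27=1, b28=1, b29=1, b30=1, b31=0.
p1 = XOR of data positions {3,5,7,9,11,13,15,17,19,21,23,25,27,29,31} = 1⊕0⊕0⊕0⊕0⊕0⊕1⊕0⊕0⊕1⊕0⊕0⊕1⊕1⊕0 = 1
p2 = XOR of data positions {3,6,7,10,11,14,15,18,19,22,23,26,27,30,31} = 1⊕0⊕0⊕1⊕0⊕0⊕1⊕1⊕0⊕1⊕0⊕0⊕1⊕1⊕0 = 1
p4 = XOR of data positions {5,6,7,12,13,14,15,20,21,22,23,28,29,30,31} = 0⊕0⊕0⊕0⊕0⊕0⊕1⊕1⊕1⊕1⊕0⊕1⊕1⊕1⊕0 = 1
p8 = XOR of data positions {9,10,11,12,13,14,15,24,25,26,27,28,29,30,31} = 0⊕1⊕0⊕0⊕0⊕0⊕1⊕0⊕0⊕0⊕1⊕1⊕1⊕1⊕0 = 0
p16 = XOR of data positions {17,18,19,20,21,22,23,24,25,26,27,28,29,30,31} = 0⊕1⊕0⊕1⊕1⊕1⊕0⊕0⊕0⊕0⊕1⊕1⊕1⊕1⊕0 = 0
Codeword b1..b31 = 1111000001000010010111000011110

1111000001000010010111000011110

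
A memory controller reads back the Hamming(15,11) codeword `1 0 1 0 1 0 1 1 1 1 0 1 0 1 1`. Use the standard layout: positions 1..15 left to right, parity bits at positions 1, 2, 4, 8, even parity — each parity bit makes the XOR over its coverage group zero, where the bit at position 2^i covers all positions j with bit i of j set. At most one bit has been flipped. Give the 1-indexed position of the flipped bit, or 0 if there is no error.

6

s1: b1⊕b3⊕b5⊕b7⊕b9⊕b11⊕b13⊕b15 = 1⊕1⊕1⊕1⊕1⊕0⊕0⊕1 = 0
s2: b2⊕b3⊕b6⊕b7⊕b10⊕b11⊕b14⊕b15 = 0⊕1⊕0⊕1⊕1⊕0⊕1⊕1 = 1
s4: b4⊕b5⊕b6⊕b7⊕b12⊕b13⊕b14⊕b15 = 0⊕1⊕0⊕1⊕1⊕0⊕1⊕1 = 1
s8: b8⊕b9⊕b10⊕b11⊕b12⊕b13⊕b14⊕b15 = 1⊕1⊕1⊕0⊕1⊕0⊕1⊕1 = 0
Syndrome (s8...s1) = 0110 → position 6.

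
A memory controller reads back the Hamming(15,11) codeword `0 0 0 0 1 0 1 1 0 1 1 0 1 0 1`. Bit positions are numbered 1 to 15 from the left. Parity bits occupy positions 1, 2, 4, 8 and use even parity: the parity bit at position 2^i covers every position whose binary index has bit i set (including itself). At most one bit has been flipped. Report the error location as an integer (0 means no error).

9

s1: b1⊕b3⊕b5⊕b7⊕b9⊕b11⊕b13⊕b15 = 0⊕0⊕1⊕1⊕0⊕1⊕1⊕1 = 1
s2: b2⊕b3⊕b6⊕b7⊕b10⊕b11⊕b14⊕b15 = 0⊕0⊕0⊕1⊕1⊕1⊕0⊕1 = 0
s4: b4⊕b5⊕b6⊕b7⊕b12⊕b13⊕b14⊕b15 = 0⊕1⊕0⊕1⊕0⊕1⊕0⊕1 = 0
s8: b8⊕b9⊕b10⊕b11⊕b12⊕b13⊕b14⊕b15 = 1⊕0⊕1⊕1⊕0⊕1⊕0⊕1 = 1
Syndrome (s8...s1) = 1001 → position 9.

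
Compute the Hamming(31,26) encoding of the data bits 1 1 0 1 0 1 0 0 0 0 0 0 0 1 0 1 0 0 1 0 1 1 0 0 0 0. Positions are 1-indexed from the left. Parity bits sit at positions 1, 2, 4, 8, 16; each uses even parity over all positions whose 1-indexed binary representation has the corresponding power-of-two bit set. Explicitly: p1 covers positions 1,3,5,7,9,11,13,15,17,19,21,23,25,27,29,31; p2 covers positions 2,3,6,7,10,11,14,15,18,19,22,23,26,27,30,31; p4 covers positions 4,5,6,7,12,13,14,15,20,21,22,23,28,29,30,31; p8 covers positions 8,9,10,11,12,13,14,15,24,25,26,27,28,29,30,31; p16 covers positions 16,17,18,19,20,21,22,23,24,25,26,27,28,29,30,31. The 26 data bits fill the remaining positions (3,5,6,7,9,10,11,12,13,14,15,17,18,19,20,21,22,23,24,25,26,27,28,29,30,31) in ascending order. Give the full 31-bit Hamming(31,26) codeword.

0011101001000001001010010110000

Place data bits at non-power-of-two positions: b3=1, b5=1, b6=0, b7=1, b9=0, b10=1, b11=0, b12=0, b13=0, b14=0, b15=0, b17=0, b18=0, b19=1, b20=0, b21=1, b22=0, b23=0, b24=1, b25=0, b26=1, b27=1, b28=0, b29=0, b30=0, b31=0.
p1 = XOR of data positions {3,5,7,9,11,13,15,17,19,21,23,25,27,29,31} = 1⊕1⊕1⊕0⊕0⊕0⊕0⊕0⊕1⊕1⊕0⊕0⊕1⊕0⊕0 = 0
p2 = XOR of data positions {3,6,7,10,11,14,15,18,19,22,23,26,27,30,31} = 1⊕0⊕1⊕1⊕0⊕0⊕0⊕0⊕1⊕0⊕0⊕1⊕1⊕0⊕0 = 0
p4 = XOR of data positions {5,6,7,12,13,14,15,20,21,22,23,28,29,30,31} = 1⊕0⊕1⊕0⊕0⊕0⊕0⊕0⊕1⊕0⊕0⊕0⊕0⊕0⊕0 = 1
p8 = XOR of data positions {9,10,11,12,13,14,15,24,25,26,27,28,29,30,31} = 0⊕1⊕0⊕0⊕0⊕0⊕0⊕1⊕0⊕1⊕1⊕0⊕0⊕0⊕0 = 0
p16 = XOR of data positions {17,18,19,20,21,22,23,24,25,26,27,28,29,30,31} = 0⊕0⊕1⊕0⊕1⊕0⊕0⊕1⊕0⊕1⊕1⊕0⊕0⊕0⊕0 = 1
Codeword b1..b31 = 0011101001000001001010010110000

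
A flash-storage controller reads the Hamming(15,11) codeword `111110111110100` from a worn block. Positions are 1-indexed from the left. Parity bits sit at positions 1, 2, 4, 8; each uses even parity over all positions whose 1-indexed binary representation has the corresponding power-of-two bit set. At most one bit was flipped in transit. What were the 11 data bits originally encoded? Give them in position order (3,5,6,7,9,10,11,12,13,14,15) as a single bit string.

s1: b1⊕b3⊕b5⊕b7⊕b9⊕b11⊕b13⊕b15 = 1⊕1⊕1⊕1⊕1⊕1⊕1⊕0 = 1
s2: b2⊕b3⊕b6⊕b7⊕b10⊕b11⊕b14⊕b15 = 1⊕1⊕0⊕1⊕1⊕1⊕0⊕0 = 1
s4: b4⊕b5⊕b6⊕b7⊕b12⊕b13⊕b14⊕b15 = 1⊕1⊕0⊕1⊕0⊕1⊕0⊕0 = 0
s8: b8⊕b9⊕b10⊕b11⊕b12⊕b13⊕b14⊕b15 = 1⊕1⊕1⊕1⊕0⊕1⊕0⊕0 = 1
Syndrome (s8...s1) = 1011 → position 11.
Flip bit 11: corrected codeword = 111110111100100
Data bits at positions 3,5,6,7,9,10,11,12,13,14,15: 11011100100

11011100100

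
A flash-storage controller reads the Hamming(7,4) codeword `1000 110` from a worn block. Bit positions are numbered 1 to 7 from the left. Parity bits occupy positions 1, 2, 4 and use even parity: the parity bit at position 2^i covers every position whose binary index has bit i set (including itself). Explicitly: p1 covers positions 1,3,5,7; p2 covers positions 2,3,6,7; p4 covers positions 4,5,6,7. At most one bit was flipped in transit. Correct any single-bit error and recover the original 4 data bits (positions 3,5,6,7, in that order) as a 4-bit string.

s1: b1⊕b3⊕b5⊕b7 = 1⊕0⊕1⊕0 = 0
s2: b2⊕b3⊕b6⊕b7 = 0⊕0⊕1⊕0 = 1
s4: b4⊕b5⊕b6⊕b7 = 0⊕1⊕1⊕0 = 0
Syndrome (s4...s1) = 010 → position 2.
Flip bit 2: corrected codeword = 1100110
Data bits at positions 3,5,6,7: 0110

0110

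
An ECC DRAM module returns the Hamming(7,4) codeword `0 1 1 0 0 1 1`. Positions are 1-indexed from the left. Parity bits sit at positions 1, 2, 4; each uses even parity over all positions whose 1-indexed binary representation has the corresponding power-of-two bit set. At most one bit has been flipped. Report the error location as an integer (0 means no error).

s1: b1⊕b3⊕b5⊕b7 = 0⊕1⊕0⊕1 = 0
s2: b2⊕b3⊕b6⊕b7 = 1⊕1⊕1⊕1 = 0
s4: b4⊕b5⊕b6⊕b7 = 0⊕0⊕1⊕1 = 0
Syndrome (s4...s1) = 000 → position 0 (no error).

0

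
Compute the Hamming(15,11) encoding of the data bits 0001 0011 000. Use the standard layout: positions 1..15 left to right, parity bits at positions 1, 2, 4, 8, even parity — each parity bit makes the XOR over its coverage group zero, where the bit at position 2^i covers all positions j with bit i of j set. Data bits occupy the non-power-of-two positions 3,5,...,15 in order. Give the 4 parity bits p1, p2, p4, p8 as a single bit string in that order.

Place data bits at non-power-of-two positions: b3=0, b5=0, b6=0, b7=1, b9=0, b10=0, b11=1, b12=1, b13=0, b14=0, b15=0.
p1 = XOR of data positions {3,5,7,9,11,13,15} = 0⊕0⊕1⊕0⊕1⊕0⊕0 = 0
p2 = XOR of data positions {3,6,7,10,11,14,15} = 0⊕0⊕1⊕0⊕1⊕0⊕0 = 0
p4 = XOR of data positions {5,6,7,12,13,14,15} = 0⊕0⊕1⊕1⊕0⊕0⊕0 = 0
p8 = XOR of data positions {9,10,11,12,13,14,15} = 0⊕0⊕1⊕1⊕0⊕0⊕0 = 0
Parity bits p1,p2,p4,p8 = 0000

0000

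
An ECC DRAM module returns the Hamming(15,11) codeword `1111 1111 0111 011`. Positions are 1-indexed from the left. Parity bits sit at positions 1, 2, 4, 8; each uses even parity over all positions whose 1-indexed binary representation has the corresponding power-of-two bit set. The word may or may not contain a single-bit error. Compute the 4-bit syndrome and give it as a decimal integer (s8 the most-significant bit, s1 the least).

4

s1: b1⊕b3⊕b5⊕b7⊕b9⊕b11⊕b13⊕b15 = 1⊕1⊕1⊕1⊕0⊕1⊕0⊕1 = 0
s2: b2⊕b3⊕b6⊕b7⊕b10⊕b11⊕b14⊕b15 = 1⊕1⊕1⊕1⊕1⊕1⊕1⊕1 = 0
s4: b4⊕b5⊕b6⊕b7⊕b12⊕b13⊕b14⊕b15 = 1⊕1⊕1⊕1⊕1⊕0⊕1⊕1 = 1
s8: b8⊕b9⊕b10⊕b11⊕b12⊕b13⊕b14⊕b15 = 1⊕0⊕1⊕1⊕1⊕0⊕1⊕1 = 0
Syndrome (s8...s1) = 0100 → position 4.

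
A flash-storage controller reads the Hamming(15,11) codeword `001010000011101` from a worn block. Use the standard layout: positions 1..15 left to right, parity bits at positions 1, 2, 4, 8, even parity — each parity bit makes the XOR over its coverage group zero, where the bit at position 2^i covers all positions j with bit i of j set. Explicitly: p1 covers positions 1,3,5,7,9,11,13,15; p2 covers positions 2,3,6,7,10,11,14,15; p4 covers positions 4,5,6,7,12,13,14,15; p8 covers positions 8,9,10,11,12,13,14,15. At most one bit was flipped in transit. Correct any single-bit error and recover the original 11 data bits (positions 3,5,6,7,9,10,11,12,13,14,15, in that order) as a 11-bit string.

01000011101

s1: b1⊕b3⊕b5⊕b7⊕b9⊕b11⊕b13⊕b15 = 0⊕1⊕1⊕0⊕0⊕1⊕1⊕1 = 1
s2: b2⊕b3⊕b6⊕b7⊕b10⊕b11⊕b14⊕b15 = 0⊕1⊕0⊕0⊕0⊕1⊕0⊕1 = 1
s4: b4⊕b5⊕b6⊕b7⊕b12⊕b13⊕b14⊕b15 = 0⊕1⊕0⊕0⊕1⊕1⊕0⊕1 = 0
s8: b8⊕b9⊕b10⊕b11⊕b12⊕b13⊕b14⊕b15 = 0⊕0⊕0⊕1⊕1⊕1⊕0⊕1 = 0
Syndrome (s8...s1) = 0011 → position 3.
Flip bit 3: corrected codeword = 000010000011101
Data bits at positions 3,5,6,7,9,10,11,12,13,14,15: 01000011101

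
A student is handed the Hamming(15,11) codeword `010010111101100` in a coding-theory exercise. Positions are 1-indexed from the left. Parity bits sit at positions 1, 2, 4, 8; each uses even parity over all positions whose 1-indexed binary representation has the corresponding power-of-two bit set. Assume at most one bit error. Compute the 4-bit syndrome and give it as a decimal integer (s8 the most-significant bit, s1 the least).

10

s1: b1⊕b3⊕b5⊕b7⊕b9⊕b11⊕b13⊕b15 = 0⊕0⊕1⊕1⊕1⊕0⊕1⊕0 = 0
s2: b2⊕b3⊕b6⊕b7⊕b10⊕b11⊕b14⊕b15 = 1⊕0⊕0⊕1⊕1⊕0⊕0⊕0 = 1
s4: b4⊕b5⊕b6⊕b7⊕b12⊕b13⊕b14⊕b15 = 0⊕1⊕0⊕1⊕1⊕1⊕0⊕0 = 0
s8: b8⊕b9⊕b10⊕b11⊕b12⊕b13⊕b14⊕b15 = 1⊕1⊕1⊕0⊕1⊕1⊕0⊕0 = 1
Syndrome (s8...s1) = 1010 → position 10.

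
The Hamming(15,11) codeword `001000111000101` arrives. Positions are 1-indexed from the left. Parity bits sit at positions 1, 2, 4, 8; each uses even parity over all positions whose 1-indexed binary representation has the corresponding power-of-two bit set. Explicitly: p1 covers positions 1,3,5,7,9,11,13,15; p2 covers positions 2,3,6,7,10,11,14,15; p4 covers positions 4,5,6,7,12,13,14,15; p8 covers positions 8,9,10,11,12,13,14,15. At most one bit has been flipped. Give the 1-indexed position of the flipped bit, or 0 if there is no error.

s1: b1⊕b3⊕b5⊕b7⊕b9⊕b11⊕b13⊕b15 = 0⊕1⊕0⊕1⊕1⊕0⊕1⊕1 = 1
s2: b2⊕b3⊕b6⊕b7⊕b10⊕b11⊕b14⊕b15 = 0⊕1⊕0⊕1⊕0⊕0⊕0⊕1 = 1
s4: b4⊕b5⊕b6⊕b7⊕b12⊕b13⊕b14⊕b15 = 0⊕0⊕0⊕1⊕0⊕1⊕0⊕1 = 1
s8: b8⊕b9⊕b10⊕b11⊕b12⊕b13⊕b14⊕b15 = 1⊕1⊕0⊕0⊕0⊕1⊕0⊕1 = 0
Syndrome (s8...s1) = 0111 → position 7.

7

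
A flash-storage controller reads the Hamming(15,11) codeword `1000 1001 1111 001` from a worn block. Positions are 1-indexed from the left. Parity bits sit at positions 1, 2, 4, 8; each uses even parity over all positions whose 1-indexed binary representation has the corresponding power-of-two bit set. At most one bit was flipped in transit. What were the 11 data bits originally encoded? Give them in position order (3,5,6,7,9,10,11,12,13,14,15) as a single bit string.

01011111001

s1: b1⊕b3⊕b5⊕b7⊕b9⊕b11⊕b13⊕b15 = 1⊕0⊕1⊕0⊕1⊕1⊕0⊕1 = 1
s2: b2⊕b3⊕b6⊕b7⊕b10⊕b11⊕b14⊕b15 = 0⊕0⊕0⊕0⊕1⊕1⊕0⊕1 = 1
s4: b4⊕b5⊕b6⊕b7⊕b12⊕b13⊕b14⊕b15 = 0⊕1⊕0⊕0⊕1⊕0⊕0⊕1 = 1
s8: b8⊕b9⊕b10⊕b11⊕b12⊕b13⊕b14⊕b15 = 1⊕1⊕1⊕1⊕1⊕0⊕0⊕1 = 0
Syndrome (s8...s1) = 0111 → position 7.
Flip bit 7: corrected codeword = 100010111111001
Data bits at positions 3,5,6,7,9,10,11,12,13,14,15: 01011111001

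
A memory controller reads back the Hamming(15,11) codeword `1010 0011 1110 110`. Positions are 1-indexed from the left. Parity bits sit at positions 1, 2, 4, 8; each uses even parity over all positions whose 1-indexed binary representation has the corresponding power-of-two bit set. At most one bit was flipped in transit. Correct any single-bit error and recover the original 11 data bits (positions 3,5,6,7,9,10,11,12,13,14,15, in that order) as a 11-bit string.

10111110110

s1: b1⊕b3⊕b5⊕b7⊕b9⊕b11⊕b13⊕b15 = 1⊕1⊕0⊕1⊕1⊕1⊕1⊕0 = 0
s2: b2⊕b3⊕b6⊕b7⊕b10⊕b11⊕b14⊕b15 = 0⊕1⊕0⊕1⊕1⊕1⊕1⊕0 = 1
s4: b4⊕b5⊕b6⊕b7⊕b12⊕b13⊕b14⊕b15 = 0⊕0⊕0⊕1⊕0⊕1⊕1⊕0 = 1
s8: b8⊕b9⊕b10⊕b11⊕b12⊕b13⊕b14⊕b15 = 1⊕1⊕1⊕1⊕0⊕1⊕1⊕0 = 0
Syndrome (s8...s1) = 0110 → position 6.
Flip bit 6: corrected codeword = 101001111110110
Data bits at positions 3,5,6,7,9,10,11,12,13,14,15: 10111110110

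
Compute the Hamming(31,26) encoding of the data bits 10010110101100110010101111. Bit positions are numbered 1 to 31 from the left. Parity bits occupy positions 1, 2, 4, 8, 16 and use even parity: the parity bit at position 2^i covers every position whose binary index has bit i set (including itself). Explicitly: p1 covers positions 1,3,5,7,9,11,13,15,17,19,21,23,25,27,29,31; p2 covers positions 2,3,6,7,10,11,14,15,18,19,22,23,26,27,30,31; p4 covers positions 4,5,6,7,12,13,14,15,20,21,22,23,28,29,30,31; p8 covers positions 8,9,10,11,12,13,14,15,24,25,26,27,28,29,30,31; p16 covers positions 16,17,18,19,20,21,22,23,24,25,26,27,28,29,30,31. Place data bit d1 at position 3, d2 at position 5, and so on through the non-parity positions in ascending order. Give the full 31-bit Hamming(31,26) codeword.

1011001001101011100110010101111

Place data bits at non-power-of-two positions: b3=1, b5=0, b6=0, b7=1, b9=0, b10=1, b11=1, b12=0, b13=1, b14=0, b15=1, b17=1, b18=0, b19=0, b20=1, b21=1, b22=0, b23=0, b24=1, b25=0, b26=1, b27=0, b28=1, b29=1, b30=1, b31=1.
p1 = XOR of data positions {3,5,7,9,11,13,15,17,19,21,23,25,27,29,31} = 1⊕0⊕1⊕0⊕1⊕1⊕1⊕1⊕0⊕1⊕0⊕0⊕0⊕1⊕1 = 1
p2 = XOR of data positions {3,6,7,10,11,14,15,18,19,22,23,26,27,30,31} = 1⊕0⊕1⊕1⊕1⊕0⊕1⊕0⊕0⊕0⊕0⊕1⊕0⊕1⊕1 = 0
p4 = XOR of data positions {5,6,7,12,13,14,15,20,21,22,23,28,29,30,31} = 0⊕0⊕1⊕0⊕1⊕0⊕1⊕1⊕1⊕0⊕0⊕1⊕1⊕1⊕1 = 1
p8 = XOR of data positions {9,10,11,12,13,14,15,24,25,26,27,28,29,30,31} = 0⊕1⊕1⊕0⊕1⊕0⊕1⊕1⊕0⊕1⊕0⊕1⊕1⊕1⊕1 = 0
p16 = XOR of data positions {17,18,19,20,21,22,23,24,25,26,27,28,29,30,31} = 1⊕0⊕0⊕1⊕1⊕0⊕0⊕1⊕0⊕1⊕0⊕1⊕1⊕1⊕1 = 1
Codeword b1..b31 = 1011001001101011100110010101111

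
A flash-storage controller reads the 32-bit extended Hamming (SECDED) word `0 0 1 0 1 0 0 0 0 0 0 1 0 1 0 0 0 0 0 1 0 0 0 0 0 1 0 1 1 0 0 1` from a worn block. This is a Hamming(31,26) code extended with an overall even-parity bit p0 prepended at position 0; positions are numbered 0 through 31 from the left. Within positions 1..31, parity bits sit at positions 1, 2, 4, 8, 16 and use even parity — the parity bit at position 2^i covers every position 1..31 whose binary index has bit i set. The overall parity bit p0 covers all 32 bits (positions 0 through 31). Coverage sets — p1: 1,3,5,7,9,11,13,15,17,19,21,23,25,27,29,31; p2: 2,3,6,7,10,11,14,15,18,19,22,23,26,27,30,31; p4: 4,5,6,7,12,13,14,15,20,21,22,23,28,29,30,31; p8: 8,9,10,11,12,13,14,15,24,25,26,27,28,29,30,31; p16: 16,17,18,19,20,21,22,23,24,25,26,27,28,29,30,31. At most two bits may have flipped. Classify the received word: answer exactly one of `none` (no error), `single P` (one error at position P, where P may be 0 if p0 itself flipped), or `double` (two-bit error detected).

s1: b1⊕b3⊕b5⊕b7⊕b9⊕b11⊕b13⊕b15⊕b17⊕b19⊕b21⊕b23⊕b25⊕b27⊕b29⊕b31 = 0⊕0⊕0⊕0⊕0⊕1⊕1⊕0⊕0⊕1⊕0⊕0⊕1⊕1⊕0⊕1 = 0
s2: b2⊕b3⊕b6⊕b7⊕b10⊕b11⊕b14⊕b15⊕b18⊕b19⊕b22⊕b23⊕b26⊕b27⊕b30⊕b31 = 1⊕0⊕0⊕0⊕0⊕1⊕0⊕0⊕0⊕1⊕0⊕0⊕0⊕1⊕0⊕1 = 1
s4: b4⊕b5⊕b6⊕b7⊕b12⊕b13⊕b14⊕b15⊕b20⊕b21⊕b22⊕b23⊕b28⊕b29⊕b30⊕b31 = 1⊕0⊕0⊕0⊕0⊕1⊕0⊕0⊕0⊕0⊕0⊕0⊕1⊕0⊕0⊕1 = 0
s8: b8⊕b9⊕b10⊕b11⊕b12⊕b13⊕b14⊕b15⊕b24⊕b25⊕b26⊕b27⊕b28⊕b29⊕b30⊕b31 = 0⊕0⊕0⊕1⊕0⊕1⊕0⊕0⊕0⊕1⊕0⊕1⊕1⊕0⊕0⊕1 = 0
s16: b16⊕b17⊕b18⊕b19⊕b20⊕b21⊕b22⊕b23⊕b24⊕b25⊕b26⊕b27⊕b28⊕b29⊕b30⊕b31 = 0⊕0⊕0⊕1⊕0⊕0⊕0⊕0⊕0⊕1⊕0⊕1⊕1⊕0⊕0⊕1 = 1
Syndrome (s16...s1) = 10010 → position 18.
Overall parity (XOR of all 32 bits, including p0): 0⊕0⊕1⊕0⊕1⊕0⊕0⊕0⊕0⊕0⊕0⊕1⊕0⊕1⊕0⊕0⊕0⊕0⊕0⊕1⊕0⊕0⊕0⊕0⊕0⊕1⊕0⊕1⊕1⊕0⊕0⊕1 = 1
Overall=1, syndrome position=18 → single-bit error at position 18.

single 18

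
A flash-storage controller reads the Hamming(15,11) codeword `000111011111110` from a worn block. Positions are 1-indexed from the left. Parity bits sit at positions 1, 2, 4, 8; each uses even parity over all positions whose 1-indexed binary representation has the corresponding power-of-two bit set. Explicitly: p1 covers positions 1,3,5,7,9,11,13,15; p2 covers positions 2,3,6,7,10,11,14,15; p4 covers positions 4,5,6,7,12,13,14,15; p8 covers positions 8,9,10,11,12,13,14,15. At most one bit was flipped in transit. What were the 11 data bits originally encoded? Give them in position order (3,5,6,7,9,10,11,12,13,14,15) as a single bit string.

s1: b1⊕b3⊕b5⊕b7⊕b9⊕b11⊕b13⊕b15 = 0⊕0⊕1⊕0⊕1⊕1⊕1⊕0 = 0
s2: b2⊕b3⊕b6⊕b7⊕b10⊕b11⊕b14⊕b15 = 0⊕0⊕1⊕0⊕1⊕1⊕1⊕0 = 0
s4: b4⊕b5⊕b6⊕b7⊕b12⊕b13⊕b14⊕b15 = 1⊕1⊕1⊕0⊕1⊕1⊕1⊕0 = 0
s8: b8⊕b9⊕b10⊕b11⊕b12⊕b13⊕b14⊕b15 = 1⊕1⊕1⊕1⊕1⊕1⊕1⊕0 = 1
Syndrome (s8...s1) = 1000 → position 8.
Flip bit 8: corrected codeword = 000111001111110
Data bits at positions 3,5,6,7,9,10,11,12,13,14,15: 01101111110

01101111110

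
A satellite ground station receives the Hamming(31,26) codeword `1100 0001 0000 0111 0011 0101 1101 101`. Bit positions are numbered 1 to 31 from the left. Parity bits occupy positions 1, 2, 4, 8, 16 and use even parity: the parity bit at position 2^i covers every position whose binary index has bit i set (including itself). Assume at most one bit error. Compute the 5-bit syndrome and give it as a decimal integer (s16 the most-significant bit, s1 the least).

s1: b1⊕b3⊕b5⊕b7⊕b9⊕b11⊕b13⊕b15⊕b17⊕b19⊕b21⊕b23⊕b25⊕b27⊕b29⊕b31 = 1⊕0⊕0⊕0⊕0⊕0⊕0⊕1⊕0⊕1⊕0⊕0⊕1⊕0⊕1⊕1 = 0
s2: b2⊕b3⊕b6⊕b7⊕b10⊕b11⊕b14⊕b15⊕b18⊕b19⊕b22⊕b23⊕b26⊕b27⊕b30⊕b31 = 1⊕0⊕0⊕0⊕0⊕0⊕1⊕1⊕0⊕1⊕1⊕0⊕1⊕0⊕0⊕1 = 1
s4: b4⊕b5⊕b6⊕b7⊕b12⊕b13⊕b14⊕b15⊕b20⊕b21⊕b22⊕b23⊕b28⊕b29⊕b30⊕b31 = 0⊕0⊕0⊕0⊕0⊕0⊕1⊕1⊕1⊕0⊕1⊕0⊕1⊕1⊕0⊕1 = 1
s8: b8⊕b9⊕b10⊕b11⊕b12⊕b13⊕b14⊕b15⊕b24⊕b25⊕b26⊕b27⊕b28⊕b29⊕b30⊕b31 = 1⊕0⊕0⊕0⊕0⊕0⊕1⊕1⊕1⊕1⊕1⊕0⊕1⊕1⊕0⊕1 = 1
s16: b16⊕b17⊕b18⊕b19⊕b20⊕b21⊕b22⊕b23⊕b24⊕b25⊕b26⊕b27⊕b28⊕b29⊕b30⊕b31 = 1⊕0⊕0⊕1⊕1⊕0⊕1⊕0⊕1⊕1⊕1⊕0⊕1⊕1⊕0⊕1 = 0
Syndrome (s16...s1) = 01110 → position 14.

14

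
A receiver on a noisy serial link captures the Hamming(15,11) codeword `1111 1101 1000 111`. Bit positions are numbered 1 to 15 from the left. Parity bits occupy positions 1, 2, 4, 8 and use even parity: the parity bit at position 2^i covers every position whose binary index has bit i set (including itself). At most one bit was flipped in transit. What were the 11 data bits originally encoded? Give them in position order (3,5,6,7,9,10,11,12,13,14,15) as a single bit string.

11101100111

s1: b1⊕b3⊕b5⊕b7⊕b9⊕b11⊕b13⊕b15 = 1⊕1⊕1⊕0⊕1⊕0⊕1⊕1 = 0
s2: b2⊕b3⊕b6⊕b7⊕b10⊕b11⊕b14⊕b15 = 1⊕1⊕1⊕0⊕0⊕0⊕1⊕1 = 1
s4: b4⊕b5⊕b6⊕b7⊕b12⊕b13⊕b14⊕b15 = 1⊕1⊕1⊕0⊕0⊕1⊕1⊕1 = 0
s8: b8⊕b9⊕b10⊕b11⊕b12⊕b13⊕b14⊕b15 = 1⊕1⊕0⊕0⊕0⊕1⊕1⊕1 = 1
Syndrome (s8...s1) = 1010 → position 10.
Flip bit 10: corrected codeword = 111111011100111
Data bits at positions 3,5,6,7,9,10,11,12,13,14,15: 11101100111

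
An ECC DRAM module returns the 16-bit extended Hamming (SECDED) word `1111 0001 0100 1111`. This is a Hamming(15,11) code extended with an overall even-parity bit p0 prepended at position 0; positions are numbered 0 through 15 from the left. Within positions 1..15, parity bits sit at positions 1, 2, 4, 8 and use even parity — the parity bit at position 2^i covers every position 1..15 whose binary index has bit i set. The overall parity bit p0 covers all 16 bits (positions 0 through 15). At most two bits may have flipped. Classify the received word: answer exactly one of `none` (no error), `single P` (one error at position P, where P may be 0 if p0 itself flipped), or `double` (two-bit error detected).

s1: b1⊕b3⊕b5⊕b7⊕b9⊕b11⊕b13⊕b15 = 1⊕1⊕0⊕1⊕1⊕0⊕1⊕1 = 0
s2: b2⊕b3⊕b6⊕b7⊕b10⊕b11⊕b14⊕b15 = 1⊕1⊕0⊕1⊕0⊕0⊕1⊕1 = 1
s4: b4⊕b5⊕b6⊕b7⊕b12⊕b13⊕b14⊕b15 = 0⊕0⊕0⊕1⊕1⊕1⊕1⊕1 = 1
s8: b8⊕b9⊕b10⊕b11⊕b12⊕b13⊕b14⊕b15 = 0⊕1⊕0⊕0⊕1⊕1⊕1⊕1 = 1
Syndrome (s8...s1) = 1110 → position 14.
Overall parity (XOR of all 16 bits, including p0): 1⊕1⊕1⊕1⊕0⊕0⊕0⊕1⊕0⊕1⊕0⊕0⊕1⊕1⊕1⊕1 = 0
Overall=0, syndrome position=14 → double-bit error detected (uncorrectable).

double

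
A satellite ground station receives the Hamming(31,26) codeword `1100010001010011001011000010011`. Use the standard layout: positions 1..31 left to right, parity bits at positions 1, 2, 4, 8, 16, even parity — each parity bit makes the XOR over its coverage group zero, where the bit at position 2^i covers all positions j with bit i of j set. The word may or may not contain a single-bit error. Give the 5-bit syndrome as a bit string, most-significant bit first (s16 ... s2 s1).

10110

s1: b1⊕b3⊕b5⊕b7⊕b9⊕b11⊕b13⊕b15⊕b17⊕b19⊕b21⊕b23⊕b25⊕b27⊕b29⊕b31 = 1⊕0⊕0⊕0⊕0⊕0⊕0⊕1⊕0⊕1⊕1⊕0⊕0⊕1⊕0⊕1 = 0
s2: b2⊕b3⊕b6⊕b7⊕b10⊕b11⊕b14⊕b15⊕b18⊕b19⊕b22⊕b23⊕b26⊕b27⊕b30⊕b31 = 1⊕0⊕1⊕0⊕1⊕0⊕0⊕1⊕0⊕1⊕1⊕0⊕0⊕1⊕1⊕1 = 1
s4: b4⊕b5⊕b6⊕b7⊕b12⊕b13⊕b14⊕b15⊕b20⊕b21⊕b22⊕b23⊕b28⊕b29⊕b30⊕b31 = 0⊕0⊕1⊕0⊕1⊕0⊕0⊕1⊕0⊕1⊕1⊕0⊕0⊕0⊕1⊕1 = 1
s8: b8⊕b9⊕b10⊕b11⊕b12⊕b13⊕b14⊕b15⊕b24⊕b25⊕b26⊕b27⊕b28⊕b29⊕b30⊕b31 = 0⊕0⊕1⊕0⊕1⊕0⊕0⊕1⊕0⊕0⊕0⊕1⊕0⊕0⊕1⊕1 = 0
s16: b16⊕b17⊕b18⊕b19⊕b20⊕b21⊕b22⊕b23⊕b24⊕b25⊕b26⊕b27⊕b28⊕b29⊕b30⊕b31 = 1⊕0⊕0⊕1⊕0⊕1⊕1⊕0⊕0⊕0⊕0⊕1⊕0⊕0⊕1⊕1 = 1
Syndrome (s16...s1) = 10110 → position 22.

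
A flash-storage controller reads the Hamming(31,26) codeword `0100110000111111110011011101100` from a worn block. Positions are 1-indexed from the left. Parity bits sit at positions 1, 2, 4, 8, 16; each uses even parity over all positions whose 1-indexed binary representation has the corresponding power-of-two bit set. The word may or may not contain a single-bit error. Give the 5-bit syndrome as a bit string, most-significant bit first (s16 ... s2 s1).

00000

s1: b1⊕b3⊕b5⊕b7⊕b9⊕b11⊕b13⊕b15⊕b17⊕b19⊕b21⊕b23⊕b25⊕b27⊕b29⊕b31 = 0⊕0⊕1⊕0⊕0⊕1⊕1⊕1⊕1⊕0⊕1⊕0⊕1⊕0⊕1⊕0 = 0
s2: b2⊕b3⊕b6⊕b7⊕b10⊕b11⊕b14⊕b15⊕b18⊕b19⊕b22⊕b23⊕b26⊕b27⊕b30⊕b31 = 1⊕0⊕1⊕0⊕0⊕1⊕1⊕1⊕1⊕0⊕1⊕0⊕1⊕0⊕0⊕0 = 0
s4: b4⊕b5⊕b6⊕b7⊕b12⊕b13⊕b14⊕b15⊕b20⊕b21⊕b22⊕b23⊕b28⊕b29⊕b30⊕b31 = 0⊕1⊕1⊕0⊕1⊕1⊕1⊕1⊕0⊕1⊕1⊕0⊕1⊕1⊕0⊕0 = 0
s8: b8⊕b9⊕b10⊕b11⊕b12⊕b13⊕b14⊕b15⊕b24⊕b25⊕b26⊕b27⊕b28⊕b29⊕b30⊕b31 = 0⊕0⊕0⊕1⊕1⊕1⊕1⊕1⊕1⊕1⊕1⊕0⊕1⊕1⊕0⊕0 = 0
s16: b16⊕b17⊕b18⊕b19⊕b20⊕b21⊕b22⊕b23⊕b24⊕b25⊕b26⊕b27⊕b28⊕b29⊕b30⊕b31 = 1⊕1⊕1⊕0⊕0⊕1⊕1⊕0⊕1⊕1⊕1⊕0⊕1⊕1⊕0⊕0 = 0
Syndrome (s16...s1) = 00000 → position 0 (no error).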